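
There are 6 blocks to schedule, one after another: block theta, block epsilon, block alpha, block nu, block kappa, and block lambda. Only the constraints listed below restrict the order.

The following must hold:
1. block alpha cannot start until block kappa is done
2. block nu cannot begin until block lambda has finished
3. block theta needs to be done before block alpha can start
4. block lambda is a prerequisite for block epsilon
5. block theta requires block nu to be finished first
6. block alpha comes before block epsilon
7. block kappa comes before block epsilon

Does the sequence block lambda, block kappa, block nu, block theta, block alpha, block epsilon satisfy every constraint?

Yes

Going through the constraints one by one, each required predecessor appears earlier in the sequence than its dependent — e.g. block lambda (position 1) is before block epsilon (position 6), as required.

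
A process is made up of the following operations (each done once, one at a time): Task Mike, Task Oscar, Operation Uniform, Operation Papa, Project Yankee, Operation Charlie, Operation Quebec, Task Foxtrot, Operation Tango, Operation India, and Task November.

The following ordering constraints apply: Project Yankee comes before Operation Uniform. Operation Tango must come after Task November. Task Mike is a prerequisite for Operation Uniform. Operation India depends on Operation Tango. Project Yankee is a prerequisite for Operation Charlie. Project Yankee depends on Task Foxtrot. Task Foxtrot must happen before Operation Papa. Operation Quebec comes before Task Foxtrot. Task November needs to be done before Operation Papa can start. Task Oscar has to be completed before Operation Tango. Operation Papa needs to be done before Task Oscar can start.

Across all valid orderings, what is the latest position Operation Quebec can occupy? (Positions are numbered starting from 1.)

The operations that are forced after Operation Quebec, directly or by a chain of constraints, are Task Oscar, Operation Uniform, Operation Papa, Project Yankee, Operation Charlie, Task Foxtrot, Operation Tango, Operation India. That's 8 operations.
With 8 mandatory successors out of 11 operations total, the latest slot for Operation Quebec is 11−8 = 3, and it's reachable by doing all non-successors before Operation Quebec.

3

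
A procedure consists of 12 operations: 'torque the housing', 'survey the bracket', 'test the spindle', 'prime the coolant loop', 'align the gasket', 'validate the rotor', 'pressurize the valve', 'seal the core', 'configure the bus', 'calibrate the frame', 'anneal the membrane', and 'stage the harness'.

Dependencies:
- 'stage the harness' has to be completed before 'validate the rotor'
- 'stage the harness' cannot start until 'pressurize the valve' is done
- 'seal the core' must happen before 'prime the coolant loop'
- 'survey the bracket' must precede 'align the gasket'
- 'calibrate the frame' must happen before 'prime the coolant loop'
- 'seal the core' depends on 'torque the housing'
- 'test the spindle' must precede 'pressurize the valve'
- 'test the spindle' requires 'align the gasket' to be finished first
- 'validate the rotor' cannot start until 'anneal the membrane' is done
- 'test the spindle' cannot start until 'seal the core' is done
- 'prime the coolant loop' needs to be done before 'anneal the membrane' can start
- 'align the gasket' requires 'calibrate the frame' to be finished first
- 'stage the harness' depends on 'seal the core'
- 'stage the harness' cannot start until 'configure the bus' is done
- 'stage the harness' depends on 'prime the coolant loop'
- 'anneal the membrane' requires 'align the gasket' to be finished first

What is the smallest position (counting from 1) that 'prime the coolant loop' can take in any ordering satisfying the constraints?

Working backwards through the constraints from 'prime the coolant loop', its full set of required predecessors is 'torque the housing', 'seal the core', 'calibrate the frame' — 3 of them.
So at minimum 3 operations come before 'prime the coolant loop', putting 'prime the coolant loop' no earlier than position 4. That position is achievable by scheduling exactly those predecessors first.

4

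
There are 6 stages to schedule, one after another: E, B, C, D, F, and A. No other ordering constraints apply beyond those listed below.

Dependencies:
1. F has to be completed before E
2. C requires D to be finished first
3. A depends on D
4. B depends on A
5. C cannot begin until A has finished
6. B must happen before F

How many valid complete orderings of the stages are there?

Only D has no prerequisites, so it must go first.
Counting all ways to extend the partial order to a total order gives 4.

4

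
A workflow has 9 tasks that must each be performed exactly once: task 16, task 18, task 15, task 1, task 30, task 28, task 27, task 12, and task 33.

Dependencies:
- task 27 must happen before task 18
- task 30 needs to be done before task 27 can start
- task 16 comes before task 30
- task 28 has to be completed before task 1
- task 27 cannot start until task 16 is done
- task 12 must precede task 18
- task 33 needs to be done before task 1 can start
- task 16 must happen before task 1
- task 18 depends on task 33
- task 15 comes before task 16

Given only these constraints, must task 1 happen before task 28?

No

In fact the dependencies run the other way: task 28 → task 1.
So task 1 does not have to come before task 28 — it cannot.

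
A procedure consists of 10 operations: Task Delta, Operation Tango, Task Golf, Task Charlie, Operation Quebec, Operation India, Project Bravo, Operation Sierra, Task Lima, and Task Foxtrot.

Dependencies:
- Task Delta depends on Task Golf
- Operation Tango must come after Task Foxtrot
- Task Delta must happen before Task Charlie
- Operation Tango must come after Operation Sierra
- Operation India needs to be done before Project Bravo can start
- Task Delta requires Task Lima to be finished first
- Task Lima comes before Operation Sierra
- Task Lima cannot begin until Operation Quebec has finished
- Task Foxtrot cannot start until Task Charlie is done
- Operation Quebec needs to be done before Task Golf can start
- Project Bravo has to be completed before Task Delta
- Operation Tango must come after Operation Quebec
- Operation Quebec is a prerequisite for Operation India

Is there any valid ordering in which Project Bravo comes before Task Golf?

Nothing in the constraints forces Task Golf before Project Bravo — there is no chain from Task Golf to Project Bravo.
That means at least one valid schedule has Project Bravo before Task Golf.

Yes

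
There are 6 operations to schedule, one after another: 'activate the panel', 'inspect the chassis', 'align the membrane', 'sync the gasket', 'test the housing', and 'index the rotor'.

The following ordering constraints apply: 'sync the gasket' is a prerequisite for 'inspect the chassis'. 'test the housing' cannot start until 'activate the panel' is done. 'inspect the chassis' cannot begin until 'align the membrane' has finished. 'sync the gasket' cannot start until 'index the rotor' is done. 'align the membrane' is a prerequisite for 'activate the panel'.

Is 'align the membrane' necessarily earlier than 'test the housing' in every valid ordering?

Yes

Following the dependencies: 'align the membrane' → 'activate the panel' → 'test the housing'.
So 'align the membrane' must precede 'test the housing' in any valid ordering.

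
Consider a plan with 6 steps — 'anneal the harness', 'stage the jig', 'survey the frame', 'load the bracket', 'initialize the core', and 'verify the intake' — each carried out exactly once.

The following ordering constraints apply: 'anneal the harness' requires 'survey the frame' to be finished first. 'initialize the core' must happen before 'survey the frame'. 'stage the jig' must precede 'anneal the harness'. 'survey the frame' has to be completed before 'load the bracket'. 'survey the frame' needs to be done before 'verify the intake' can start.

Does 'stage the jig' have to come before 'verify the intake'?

No

No chain of constraints connects 'stage the jig' to 'verify the intake' in either direction.
So 'stage the jig' can come before 'verify the intake' or after — it is not forced.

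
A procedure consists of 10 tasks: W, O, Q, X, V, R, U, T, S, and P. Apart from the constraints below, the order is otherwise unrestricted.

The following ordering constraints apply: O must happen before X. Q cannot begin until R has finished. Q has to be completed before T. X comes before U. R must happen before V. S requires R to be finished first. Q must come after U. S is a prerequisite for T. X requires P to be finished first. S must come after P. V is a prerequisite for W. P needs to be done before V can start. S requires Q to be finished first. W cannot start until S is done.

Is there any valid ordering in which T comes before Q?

There is a dependency chain Q → T, so T always comes after Q.
Hence T can never be scheduled before Q.

No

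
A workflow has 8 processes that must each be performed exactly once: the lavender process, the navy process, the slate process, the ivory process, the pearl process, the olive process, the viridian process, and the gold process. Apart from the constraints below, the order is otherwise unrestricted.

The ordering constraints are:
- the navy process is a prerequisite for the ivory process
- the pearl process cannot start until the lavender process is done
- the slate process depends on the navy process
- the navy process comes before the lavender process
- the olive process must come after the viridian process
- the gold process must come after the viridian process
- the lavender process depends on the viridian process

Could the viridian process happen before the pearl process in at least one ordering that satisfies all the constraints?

Yes

The viridian process is actually forced before the pearl process by the constraints, so certainly some valid ordering has the viridian process first.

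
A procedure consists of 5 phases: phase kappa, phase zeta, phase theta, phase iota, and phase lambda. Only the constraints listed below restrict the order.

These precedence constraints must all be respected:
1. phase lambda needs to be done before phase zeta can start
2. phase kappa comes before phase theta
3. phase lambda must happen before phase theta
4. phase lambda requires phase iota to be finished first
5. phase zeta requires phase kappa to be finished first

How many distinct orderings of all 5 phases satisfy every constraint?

6

2 phases have no prerequisites (phase kappa, phase iota), so any of them could come first.
Enumerating by repeatedly choosing an available phase (one whose prerequisites are all placed) gives 6 distinct complete orderings.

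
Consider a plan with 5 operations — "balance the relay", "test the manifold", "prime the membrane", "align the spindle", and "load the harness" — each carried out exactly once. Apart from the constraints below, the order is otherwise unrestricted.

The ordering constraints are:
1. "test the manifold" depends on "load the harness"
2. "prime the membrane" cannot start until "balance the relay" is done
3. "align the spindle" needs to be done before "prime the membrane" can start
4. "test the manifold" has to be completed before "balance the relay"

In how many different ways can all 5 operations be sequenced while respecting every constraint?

2 operations have no prerequisites ("align the spindle", "load the harness"), so any of them could come first.
Systematically extending each partial ordering one operation at a time and counting, there are 4 complete orderings.

4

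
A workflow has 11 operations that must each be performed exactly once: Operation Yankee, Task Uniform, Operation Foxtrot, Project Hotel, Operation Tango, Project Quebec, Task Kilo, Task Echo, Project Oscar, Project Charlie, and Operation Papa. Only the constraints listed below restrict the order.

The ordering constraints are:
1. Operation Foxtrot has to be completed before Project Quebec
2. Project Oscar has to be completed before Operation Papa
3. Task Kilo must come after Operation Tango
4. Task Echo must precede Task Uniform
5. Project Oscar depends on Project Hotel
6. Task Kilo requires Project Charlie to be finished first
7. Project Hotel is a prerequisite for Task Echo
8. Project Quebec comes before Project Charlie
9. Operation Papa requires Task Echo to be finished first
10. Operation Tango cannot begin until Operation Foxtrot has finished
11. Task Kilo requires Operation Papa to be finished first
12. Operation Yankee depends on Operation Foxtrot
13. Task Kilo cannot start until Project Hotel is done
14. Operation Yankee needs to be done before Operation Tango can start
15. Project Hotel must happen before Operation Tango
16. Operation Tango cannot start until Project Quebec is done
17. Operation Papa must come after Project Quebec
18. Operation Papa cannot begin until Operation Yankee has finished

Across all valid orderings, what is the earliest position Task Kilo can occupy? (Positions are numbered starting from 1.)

10

The operations that are forced before Task Kilo, directly or transitively, are Operation Yankee, Operation Foxtrot, Project Hotel, Operation Tango, Project Quebec, Task Echo, Project Oscar, Project Charlie, Operation Papa. That's 9 operations.
With 9 mandatory predecessors, the earliest Task Kilo can sit is position 9+1 = 10, and placing just those 9 first achieves it.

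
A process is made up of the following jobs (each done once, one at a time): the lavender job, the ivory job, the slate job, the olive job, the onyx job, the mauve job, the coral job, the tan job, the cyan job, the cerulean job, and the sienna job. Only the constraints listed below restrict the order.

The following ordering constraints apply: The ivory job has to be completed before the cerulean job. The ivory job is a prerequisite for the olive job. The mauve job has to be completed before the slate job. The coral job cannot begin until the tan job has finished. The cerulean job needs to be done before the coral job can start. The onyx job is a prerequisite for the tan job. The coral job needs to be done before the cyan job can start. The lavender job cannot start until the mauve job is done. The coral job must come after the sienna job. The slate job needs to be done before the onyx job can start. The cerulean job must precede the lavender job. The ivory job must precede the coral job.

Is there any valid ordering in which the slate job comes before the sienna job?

Yes

No chain of constraints runs from the sienna job to the slate job, so the sienna job is not required to come first.
That means at least one valid schedule has the slate job before the sienna job.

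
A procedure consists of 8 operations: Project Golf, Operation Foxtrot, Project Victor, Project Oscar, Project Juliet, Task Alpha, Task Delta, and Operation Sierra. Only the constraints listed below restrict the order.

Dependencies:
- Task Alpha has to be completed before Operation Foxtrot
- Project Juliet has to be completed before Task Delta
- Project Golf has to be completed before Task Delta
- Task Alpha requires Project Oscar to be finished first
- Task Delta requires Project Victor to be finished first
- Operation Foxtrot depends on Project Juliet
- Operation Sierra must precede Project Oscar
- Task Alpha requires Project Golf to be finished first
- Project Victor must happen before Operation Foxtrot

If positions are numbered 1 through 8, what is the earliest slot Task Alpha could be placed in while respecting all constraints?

The operations that are forced before Task Alpha, directly or transitively, are Project Golf, Project Oscar, Operation Sierra. That's 3 operations.
With 3 mandatory predecessors, the earliest Task Alpha can sit is position 3+1 = 4, and placing just those 3 first achieves it.

4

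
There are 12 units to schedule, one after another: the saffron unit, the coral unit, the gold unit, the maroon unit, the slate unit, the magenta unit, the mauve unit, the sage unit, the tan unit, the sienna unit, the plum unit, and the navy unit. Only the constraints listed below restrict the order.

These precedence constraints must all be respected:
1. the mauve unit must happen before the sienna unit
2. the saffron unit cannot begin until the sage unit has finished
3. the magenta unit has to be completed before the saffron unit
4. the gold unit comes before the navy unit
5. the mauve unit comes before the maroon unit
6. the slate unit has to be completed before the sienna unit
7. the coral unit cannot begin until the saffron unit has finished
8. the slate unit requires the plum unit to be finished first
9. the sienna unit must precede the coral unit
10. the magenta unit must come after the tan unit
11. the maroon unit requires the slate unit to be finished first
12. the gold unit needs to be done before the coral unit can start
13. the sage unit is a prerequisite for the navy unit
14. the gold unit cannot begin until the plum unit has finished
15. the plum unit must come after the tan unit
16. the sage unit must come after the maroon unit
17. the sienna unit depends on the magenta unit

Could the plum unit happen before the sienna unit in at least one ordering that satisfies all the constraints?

Yes

The constraints force the plum unit before the sienna unit, so yes — every valid ordering has the plum unit earlier.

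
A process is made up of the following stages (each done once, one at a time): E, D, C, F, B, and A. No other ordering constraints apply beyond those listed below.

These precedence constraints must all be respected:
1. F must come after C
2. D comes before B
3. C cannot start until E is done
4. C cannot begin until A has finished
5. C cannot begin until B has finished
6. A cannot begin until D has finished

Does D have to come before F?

Yes

Following the dependencies: D → B → C → F.
So D must precede F in any valid ordering.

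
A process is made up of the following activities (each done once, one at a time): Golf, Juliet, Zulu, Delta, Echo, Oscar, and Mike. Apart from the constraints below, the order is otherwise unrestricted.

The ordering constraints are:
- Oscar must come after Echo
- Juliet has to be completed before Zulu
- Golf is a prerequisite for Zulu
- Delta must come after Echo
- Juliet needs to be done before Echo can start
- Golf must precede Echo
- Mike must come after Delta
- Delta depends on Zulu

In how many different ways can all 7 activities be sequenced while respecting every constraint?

14

The activities with no prerequisites are Golf, Juliet; any of them can be placed first.
Enumerating by repeatedly choosing an available activity (one whose prerequisites are all placed) gives 14 distinct complete orderings.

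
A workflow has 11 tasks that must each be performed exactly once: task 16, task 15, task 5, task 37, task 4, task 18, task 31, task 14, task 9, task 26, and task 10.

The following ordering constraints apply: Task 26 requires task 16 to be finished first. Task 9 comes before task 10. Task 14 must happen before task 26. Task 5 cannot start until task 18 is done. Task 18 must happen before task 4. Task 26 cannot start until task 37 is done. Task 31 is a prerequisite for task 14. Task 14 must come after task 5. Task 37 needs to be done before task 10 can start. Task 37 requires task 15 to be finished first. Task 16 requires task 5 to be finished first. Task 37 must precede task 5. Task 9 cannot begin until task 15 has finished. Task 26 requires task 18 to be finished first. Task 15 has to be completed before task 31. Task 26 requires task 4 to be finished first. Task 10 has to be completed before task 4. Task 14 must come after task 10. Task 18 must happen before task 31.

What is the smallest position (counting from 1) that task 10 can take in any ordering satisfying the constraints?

The tasks that are forced before task 10, directly or transitively, are task 15, task 37, task 9. That's 3 tasks.
So at minimum 3 tasks come before task 10, putting task 10 no earlier than position 4. That position is achievable by scheduling exactly those predecessors first.

4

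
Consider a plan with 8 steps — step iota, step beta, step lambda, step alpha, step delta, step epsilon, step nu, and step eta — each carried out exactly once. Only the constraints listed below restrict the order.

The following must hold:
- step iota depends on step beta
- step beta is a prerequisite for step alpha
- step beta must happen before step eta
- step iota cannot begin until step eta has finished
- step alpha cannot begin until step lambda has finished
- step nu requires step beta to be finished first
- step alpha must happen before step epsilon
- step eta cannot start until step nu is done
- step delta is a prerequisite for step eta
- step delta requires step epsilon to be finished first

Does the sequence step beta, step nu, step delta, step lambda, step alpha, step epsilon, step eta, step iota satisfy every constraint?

Here step epsilon comes after step delta.
Since step epsilon is required before step delta, the ordering is invalid.

No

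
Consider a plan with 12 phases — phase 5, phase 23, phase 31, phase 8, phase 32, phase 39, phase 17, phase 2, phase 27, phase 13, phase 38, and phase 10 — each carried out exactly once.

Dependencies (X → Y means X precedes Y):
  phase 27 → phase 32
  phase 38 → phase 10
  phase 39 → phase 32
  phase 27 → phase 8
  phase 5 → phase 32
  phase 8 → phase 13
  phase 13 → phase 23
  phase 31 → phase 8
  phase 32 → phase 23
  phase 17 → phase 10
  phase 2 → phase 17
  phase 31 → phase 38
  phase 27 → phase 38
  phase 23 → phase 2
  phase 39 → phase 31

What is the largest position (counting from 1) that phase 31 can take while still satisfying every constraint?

5

The phases that are forced after phase 31, directly or by a chain of constraints, are phase 23, phase 8, phase 17, phase 2, phase 13, phase 38, phase 10. That's 7 phases.
With 7 mandatory successors out of 12 phases total, the latest slot for phase 31 is 12−7 = 5, and it's reachable by doing all non-successors before phase 31.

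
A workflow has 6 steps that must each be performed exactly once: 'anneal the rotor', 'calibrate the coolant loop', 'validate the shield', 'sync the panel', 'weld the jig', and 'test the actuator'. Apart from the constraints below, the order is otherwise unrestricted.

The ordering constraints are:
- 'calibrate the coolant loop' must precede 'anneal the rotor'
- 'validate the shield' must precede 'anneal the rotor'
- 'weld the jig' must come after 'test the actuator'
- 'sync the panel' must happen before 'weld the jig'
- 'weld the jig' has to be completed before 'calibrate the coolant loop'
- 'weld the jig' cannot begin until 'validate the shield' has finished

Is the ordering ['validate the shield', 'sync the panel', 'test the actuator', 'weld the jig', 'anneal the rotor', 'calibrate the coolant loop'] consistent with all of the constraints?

Here 'calibrate the coolant loop' comes after 'anneal the rotor'.
Since 'calibrate the coolant loop' is required before 'anneal the rotor', the ordering is invalid.

No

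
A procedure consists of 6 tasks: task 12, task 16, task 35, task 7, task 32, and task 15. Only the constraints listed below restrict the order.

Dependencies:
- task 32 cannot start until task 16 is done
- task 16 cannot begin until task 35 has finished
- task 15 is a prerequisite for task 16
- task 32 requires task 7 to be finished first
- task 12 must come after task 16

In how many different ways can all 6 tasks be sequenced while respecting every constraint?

3 tasks have no prerequisites (task 35, task 7, task 15), so any of them could come first.
Enumerating by repeatedly choosing an available task (one whose prerequisites are all placed) gives 18 distinct complete orderings.

18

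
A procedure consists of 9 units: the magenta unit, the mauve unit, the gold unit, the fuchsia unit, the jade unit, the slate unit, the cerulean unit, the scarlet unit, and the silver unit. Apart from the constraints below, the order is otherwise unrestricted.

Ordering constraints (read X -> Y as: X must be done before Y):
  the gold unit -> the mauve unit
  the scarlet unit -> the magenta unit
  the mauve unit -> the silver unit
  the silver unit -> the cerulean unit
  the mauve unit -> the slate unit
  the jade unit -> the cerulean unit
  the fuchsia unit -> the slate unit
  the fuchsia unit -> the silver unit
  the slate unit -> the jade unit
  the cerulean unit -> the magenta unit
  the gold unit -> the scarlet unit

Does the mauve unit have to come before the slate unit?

Following the dependencies: the mauve unit → the slate unit.
That forces the mauve unit before the slate unit in every valid schedule.

Yes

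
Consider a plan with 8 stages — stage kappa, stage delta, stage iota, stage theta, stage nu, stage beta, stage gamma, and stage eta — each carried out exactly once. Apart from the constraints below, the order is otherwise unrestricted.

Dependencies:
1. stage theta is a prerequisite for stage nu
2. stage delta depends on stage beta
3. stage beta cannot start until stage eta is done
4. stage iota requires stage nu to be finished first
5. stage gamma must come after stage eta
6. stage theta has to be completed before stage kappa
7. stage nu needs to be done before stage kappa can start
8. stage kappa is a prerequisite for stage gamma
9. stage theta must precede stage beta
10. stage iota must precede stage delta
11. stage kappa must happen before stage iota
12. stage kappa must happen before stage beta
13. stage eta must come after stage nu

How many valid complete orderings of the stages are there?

Only stage theta has no prerequisites, so it must go first.
Enumerating by repeatedly choosing an available stage (one whose prerequisites are all placed) gives 19 distinct complete orderings.

19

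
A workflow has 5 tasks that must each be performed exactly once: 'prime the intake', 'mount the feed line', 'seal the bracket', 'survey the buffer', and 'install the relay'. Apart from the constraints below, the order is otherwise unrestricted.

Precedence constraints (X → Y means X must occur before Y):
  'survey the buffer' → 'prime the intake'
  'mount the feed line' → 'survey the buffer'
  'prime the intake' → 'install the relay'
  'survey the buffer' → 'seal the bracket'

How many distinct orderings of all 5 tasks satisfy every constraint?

3

Only 'mount the feed line' has no prerequisites, so it must go first.
Enumerating by repeatedly choosing an available task (one whose prerequisites are all placed) gives 3 distinct complete orderings.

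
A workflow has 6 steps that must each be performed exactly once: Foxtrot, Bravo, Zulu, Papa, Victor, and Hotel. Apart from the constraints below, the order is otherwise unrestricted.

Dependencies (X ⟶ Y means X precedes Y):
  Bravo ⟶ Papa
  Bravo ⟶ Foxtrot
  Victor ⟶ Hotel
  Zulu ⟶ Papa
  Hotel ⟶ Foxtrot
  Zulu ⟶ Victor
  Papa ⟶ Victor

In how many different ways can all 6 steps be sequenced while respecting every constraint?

2

The steps with no prerequisites are Bravo, Zulu; any of them can be placed first.
Systematically extending each partial ordering one step at a time and counting, there are 2 complete orderings.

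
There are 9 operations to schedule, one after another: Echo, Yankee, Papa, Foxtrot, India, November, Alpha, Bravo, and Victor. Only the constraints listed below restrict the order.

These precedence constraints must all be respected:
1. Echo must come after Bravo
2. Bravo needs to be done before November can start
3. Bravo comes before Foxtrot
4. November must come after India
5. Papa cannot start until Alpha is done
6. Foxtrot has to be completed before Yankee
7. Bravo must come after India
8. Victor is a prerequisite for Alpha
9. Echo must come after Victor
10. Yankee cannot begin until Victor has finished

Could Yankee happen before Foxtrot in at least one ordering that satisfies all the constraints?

There is a dependency chain Foxtrot → Yankee, so Yankee always comes after Foxtrot.
Hence Yankee can never be scheduled before Foxtrot.

No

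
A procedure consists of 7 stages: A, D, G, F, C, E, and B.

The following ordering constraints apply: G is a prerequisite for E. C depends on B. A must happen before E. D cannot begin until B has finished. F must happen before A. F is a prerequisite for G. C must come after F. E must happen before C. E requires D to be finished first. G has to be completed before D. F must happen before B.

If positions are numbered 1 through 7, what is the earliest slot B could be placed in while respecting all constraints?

Working backwards through the constraints from B, its only required predecessor is F.
So at minimum 1 stage comes before B, putting B no earlier than position 2. That position is achievable by scheduling exactly that predecessor first.

2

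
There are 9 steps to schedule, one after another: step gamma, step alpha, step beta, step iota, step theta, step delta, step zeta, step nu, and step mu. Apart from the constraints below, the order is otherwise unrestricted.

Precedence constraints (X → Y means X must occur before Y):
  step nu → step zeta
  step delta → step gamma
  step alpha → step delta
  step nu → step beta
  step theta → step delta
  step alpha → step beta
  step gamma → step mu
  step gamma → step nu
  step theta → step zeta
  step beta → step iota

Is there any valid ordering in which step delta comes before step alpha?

There is a dependency chain step alpha → step delta, so step delta always comes after step alpha.
So no valid ordering can have step delta before step alpha.

No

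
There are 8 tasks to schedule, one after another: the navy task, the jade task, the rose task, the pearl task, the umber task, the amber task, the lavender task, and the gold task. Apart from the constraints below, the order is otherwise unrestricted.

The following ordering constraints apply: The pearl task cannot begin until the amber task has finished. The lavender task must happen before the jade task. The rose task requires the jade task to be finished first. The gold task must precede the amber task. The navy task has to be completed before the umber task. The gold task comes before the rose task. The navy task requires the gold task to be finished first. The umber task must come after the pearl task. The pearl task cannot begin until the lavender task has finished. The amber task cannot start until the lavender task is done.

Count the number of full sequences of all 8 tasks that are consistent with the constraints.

115

The tasks with no prerequisites are the lavender task, the gold task; any of them can be placed first.
Systematically extending each partial ordering one task at a time and counting, there are 115 complete orderings.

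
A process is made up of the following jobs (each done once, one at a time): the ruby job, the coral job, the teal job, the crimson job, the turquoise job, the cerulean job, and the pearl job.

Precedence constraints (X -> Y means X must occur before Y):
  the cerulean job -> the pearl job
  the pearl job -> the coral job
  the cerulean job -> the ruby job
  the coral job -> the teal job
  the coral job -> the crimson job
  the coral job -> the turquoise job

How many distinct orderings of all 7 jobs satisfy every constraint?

36

The cerulean job is the only job with nothing required before it, so every ordering starts there.
Enumerating by repeatedly choosing an available job (one whose prerequisites are all placed) gives 36 distinct complete orderings.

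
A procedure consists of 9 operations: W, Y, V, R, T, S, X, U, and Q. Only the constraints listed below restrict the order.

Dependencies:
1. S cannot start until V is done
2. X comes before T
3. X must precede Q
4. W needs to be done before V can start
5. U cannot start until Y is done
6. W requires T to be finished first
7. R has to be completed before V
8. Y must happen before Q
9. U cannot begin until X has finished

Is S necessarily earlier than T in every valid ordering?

No

There is a chain T → W → V → S, which puts T before S.
So S does not have to come before T — it cannot.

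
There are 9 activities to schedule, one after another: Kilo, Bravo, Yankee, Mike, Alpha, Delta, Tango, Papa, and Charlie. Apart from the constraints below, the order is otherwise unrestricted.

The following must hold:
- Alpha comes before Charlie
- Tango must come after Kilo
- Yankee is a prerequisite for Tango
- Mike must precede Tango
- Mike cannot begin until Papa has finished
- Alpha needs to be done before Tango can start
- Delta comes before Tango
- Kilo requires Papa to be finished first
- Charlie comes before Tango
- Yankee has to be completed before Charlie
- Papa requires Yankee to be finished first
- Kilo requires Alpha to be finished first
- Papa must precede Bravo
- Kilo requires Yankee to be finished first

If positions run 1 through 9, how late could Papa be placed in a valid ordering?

The activities that are forced after Papa, directly or by a chain of constraints, are Kilo, Bravo, Mike, Tango. That's 4 activities.
With 4 mandatory successors out of 9 activities total, the latest slot for Papa is 9−4 = 5, and it's reachable by doing all non-successors before Papa.

5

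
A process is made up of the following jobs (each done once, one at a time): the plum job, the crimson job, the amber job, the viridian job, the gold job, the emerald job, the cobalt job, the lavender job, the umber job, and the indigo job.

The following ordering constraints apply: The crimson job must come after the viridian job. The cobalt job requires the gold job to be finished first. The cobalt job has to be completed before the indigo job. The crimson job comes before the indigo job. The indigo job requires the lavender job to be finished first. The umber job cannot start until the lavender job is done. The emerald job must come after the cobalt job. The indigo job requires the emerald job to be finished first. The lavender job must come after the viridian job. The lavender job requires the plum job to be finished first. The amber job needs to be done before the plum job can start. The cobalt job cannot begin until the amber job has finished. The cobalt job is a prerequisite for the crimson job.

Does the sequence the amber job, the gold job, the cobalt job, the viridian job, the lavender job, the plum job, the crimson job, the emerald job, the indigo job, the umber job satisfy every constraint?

No

The sequence places the lavender job ahead of the plum job.
That contradicts the constraint that the plum job must precede the lavender job.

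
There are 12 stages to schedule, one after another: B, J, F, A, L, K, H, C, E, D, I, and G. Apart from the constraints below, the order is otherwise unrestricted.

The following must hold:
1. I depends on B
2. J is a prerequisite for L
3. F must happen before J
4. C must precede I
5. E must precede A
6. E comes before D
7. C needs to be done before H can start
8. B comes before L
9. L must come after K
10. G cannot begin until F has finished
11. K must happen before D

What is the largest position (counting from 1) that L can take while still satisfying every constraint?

Nothing depends on L, so it can be the final stage, position 12.

12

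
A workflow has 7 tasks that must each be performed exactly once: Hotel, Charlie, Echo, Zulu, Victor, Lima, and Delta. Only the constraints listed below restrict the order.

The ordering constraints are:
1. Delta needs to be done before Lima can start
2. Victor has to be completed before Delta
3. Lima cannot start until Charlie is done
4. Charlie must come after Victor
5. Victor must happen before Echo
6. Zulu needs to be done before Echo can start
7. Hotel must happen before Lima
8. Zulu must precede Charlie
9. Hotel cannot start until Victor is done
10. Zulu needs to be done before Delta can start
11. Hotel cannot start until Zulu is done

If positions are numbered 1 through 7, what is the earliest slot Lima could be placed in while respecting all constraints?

Every task that must precede Lima has to come before it. Tracing all chains that end at Lima, those tasks are: Hotel, Charlie, Zulu, Victor, Delta — 5 in total.
With 5 mandatory predecessors, the earliest Lima can sit is position 5+1 = 6, and placing just those 5 first achieves it.

6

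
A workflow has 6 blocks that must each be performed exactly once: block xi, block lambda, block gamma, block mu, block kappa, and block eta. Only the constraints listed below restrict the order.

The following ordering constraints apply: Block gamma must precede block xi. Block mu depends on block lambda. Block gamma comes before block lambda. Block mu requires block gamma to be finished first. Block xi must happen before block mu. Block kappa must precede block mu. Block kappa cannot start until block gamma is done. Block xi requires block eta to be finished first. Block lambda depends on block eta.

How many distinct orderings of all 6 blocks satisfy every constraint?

2 blocks have no prerequisites (block gamma, block eta), so any of them could come first.
Enumerating by repeatedly choosing an available block (one whose prerequisites are all placed) gives 14 distinct complete orderings.

14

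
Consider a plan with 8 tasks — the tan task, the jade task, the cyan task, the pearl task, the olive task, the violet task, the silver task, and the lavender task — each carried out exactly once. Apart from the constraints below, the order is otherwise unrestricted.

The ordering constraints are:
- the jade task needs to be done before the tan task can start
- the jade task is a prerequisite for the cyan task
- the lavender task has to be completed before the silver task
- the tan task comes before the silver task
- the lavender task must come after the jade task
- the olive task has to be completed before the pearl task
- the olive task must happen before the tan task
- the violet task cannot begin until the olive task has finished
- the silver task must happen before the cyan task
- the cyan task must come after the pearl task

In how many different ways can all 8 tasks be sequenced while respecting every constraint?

133

2 tasks have no prerequisites (the jade task, the olive task), so any of them could come first.
Counting all ways to extend the partial order to a total order gives 133.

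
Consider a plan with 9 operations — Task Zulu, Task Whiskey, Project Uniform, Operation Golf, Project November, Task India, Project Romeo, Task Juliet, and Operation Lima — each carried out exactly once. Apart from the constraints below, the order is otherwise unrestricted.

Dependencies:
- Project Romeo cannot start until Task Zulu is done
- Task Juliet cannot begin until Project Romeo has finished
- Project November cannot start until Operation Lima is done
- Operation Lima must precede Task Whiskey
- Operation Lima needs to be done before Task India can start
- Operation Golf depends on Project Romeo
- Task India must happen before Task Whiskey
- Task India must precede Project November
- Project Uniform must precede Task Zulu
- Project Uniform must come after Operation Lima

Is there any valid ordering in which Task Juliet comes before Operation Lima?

No

Following Operation Lima → Project Uniform → Task Zulu → Project Romeo → Task Juliet, Operation Lima must precede Task Juliet in every valid ordering.
So no valid ordering can have Task Juliet before Operation Lima.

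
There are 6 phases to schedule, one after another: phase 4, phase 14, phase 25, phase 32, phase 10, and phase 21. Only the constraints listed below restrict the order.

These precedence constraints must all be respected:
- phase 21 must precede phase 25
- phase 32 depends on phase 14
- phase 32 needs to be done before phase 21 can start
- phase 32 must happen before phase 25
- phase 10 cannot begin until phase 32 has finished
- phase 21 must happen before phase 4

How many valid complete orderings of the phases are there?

Only phase 14 has no prerequisites, so it must go first.
Systematically extending each partial ordering one phase at a time and counting, there are 8 complete orderings.

8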